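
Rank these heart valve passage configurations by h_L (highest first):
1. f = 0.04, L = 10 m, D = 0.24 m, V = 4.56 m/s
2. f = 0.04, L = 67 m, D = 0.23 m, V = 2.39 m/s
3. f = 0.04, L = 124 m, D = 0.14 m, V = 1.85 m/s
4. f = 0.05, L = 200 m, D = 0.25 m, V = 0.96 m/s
Case 1: h_L = 1.766 m
Case 2: h_L = 3.392 m
Case 3: h_L = 6.18 m
Case 4: h_L = 1.879 m
Ranking (highest first): 3, 2, 4, 1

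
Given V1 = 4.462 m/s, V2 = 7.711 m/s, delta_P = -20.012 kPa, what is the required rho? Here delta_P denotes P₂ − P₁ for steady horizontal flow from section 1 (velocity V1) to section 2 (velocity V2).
Formula: \Delta P = \frac{1}{2} \rho (V_1^2 - V_2^2)
Substituting knowns: -20.012 = 0.5·rho·(4.462² − 7.711²)/1000
Solving for rho: rho = 2·(-20.012·1000)/(4.462² − 7.711²) = 1012 kg/m³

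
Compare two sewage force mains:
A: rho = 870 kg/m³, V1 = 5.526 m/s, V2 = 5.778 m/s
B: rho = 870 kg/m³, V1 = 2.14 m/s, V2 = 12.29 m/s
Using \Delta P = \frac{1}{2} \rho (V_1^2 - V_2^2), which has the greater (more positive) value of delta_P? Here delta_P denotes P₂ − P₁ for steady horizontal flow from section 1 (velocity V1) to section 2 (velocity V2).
delta_P(A) = -1.239 kPa, delta_P(B) = -63.71 kPa. Answer: A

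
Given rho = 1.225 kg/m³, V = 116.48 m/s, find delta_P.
Formula: V = \sqrt{\frac{2 \Delta P}{\rho}}
Substituting knowns: 116.48 = √(2·(delta_P·1000)/1.225)
Solving for delta_P: delta_P = 116.48²·1.225/2/1000 = 8.31 kPa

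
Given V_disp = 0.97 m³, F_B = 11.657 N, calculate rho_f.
Formula: F_B = \rho_f g V_{disp}
Substituting knowns: 11.657 = rho_f·9.81·0.97
Solving for rho_f: rho_f = 11.657/(9.81·0.97) = 1.225 kg/m³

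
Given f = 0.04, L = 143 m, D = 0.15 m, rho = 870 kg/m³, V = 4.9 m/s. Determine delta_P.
Formula: \Delta P = f \frac{L}{D} \frac{\rho V^2}{2}
delta_P = 0.04·(143/0.15)·0.5·870·4.9²/1000 = 398.3 kPa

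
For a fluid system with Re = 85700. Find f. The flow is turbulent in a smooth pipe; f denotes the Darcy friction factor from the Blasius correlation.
Formula: f = \frac{0.316}{Re^{0.25}}
f = 0.316/85700^0.25 = 0.01847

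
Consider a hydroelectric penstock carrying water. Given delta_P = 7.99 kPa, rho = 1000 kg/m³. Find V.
Formula: V = \sqrt{\frac{2 \Delta P}{\rho}}
V = √(2·(7.99·1000)/1000) = 3.997 m/s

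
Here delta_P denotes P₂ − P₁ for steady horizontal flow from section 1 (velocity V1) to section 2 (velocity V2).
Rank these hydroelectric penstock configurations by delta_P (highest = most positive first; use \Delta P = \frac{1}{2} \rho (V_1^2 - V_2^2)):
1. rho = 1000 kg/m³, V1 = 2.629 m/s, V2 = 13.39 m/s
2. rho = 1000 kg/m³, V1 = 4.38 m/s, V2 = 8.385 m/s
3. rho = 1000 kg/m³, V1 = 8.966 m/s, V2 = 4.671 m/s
Case 1: delta_P = -86.19 kPa
Case 2: delta_P = -25.56 kPa
Case 3: delta_P = 29.29 kPa
Ranking (highest first): 3, 2, 1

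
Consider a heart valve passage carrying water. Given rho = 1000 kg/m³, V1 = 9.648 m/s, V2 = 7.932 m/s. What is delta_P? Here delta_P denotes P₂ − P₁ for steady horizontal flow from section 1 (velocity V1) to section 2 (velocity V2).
Formula: \Delta P = \frac{1}{2} \rho (V_1^2 - V_2^2)
delta_P = 0.5·1000·(9.648² − 7.932²)/1000 = 15.08 kPa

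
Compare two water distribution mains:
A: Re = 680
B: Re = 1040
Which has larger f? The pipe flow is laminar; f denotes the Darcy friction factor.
f(A) = 0.09412, f(B) = 0.06154. Answer: A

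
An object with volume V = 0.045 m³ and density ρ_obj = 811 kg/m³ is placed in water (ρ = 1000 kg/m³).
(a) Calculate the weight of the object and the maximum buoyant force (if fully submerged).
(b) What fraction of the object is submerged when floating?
(a) W=rho_obj*g*V=811*9.81*0.045=358.0 N; F_B(max)=rho*g*V=1000*9.81*0.045=441.4 N
(b) Floating fraction=rho_obj/rho=811/1000=0.811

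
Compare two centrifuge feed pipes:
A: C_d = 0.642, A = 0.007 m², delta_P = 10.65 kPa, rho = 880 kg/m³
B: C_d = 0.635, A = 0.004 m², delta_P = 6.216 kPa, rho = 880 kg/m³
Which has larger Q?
Q(A) = 22.11 L/s, Q(B) = 9.547 L/s. Answer: A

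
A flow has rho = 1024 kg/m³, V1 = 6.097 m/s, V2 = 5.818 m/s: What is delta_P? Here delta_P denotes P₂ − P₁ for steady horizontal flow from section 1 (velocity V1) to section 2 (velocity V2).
Formula: \Delta P = \frac{1}{2} \rho (V_1^2 - V_2^2)
delta_P = 0.5·1024·(6.097² − 5.818²)/1000 = 1.702 kPa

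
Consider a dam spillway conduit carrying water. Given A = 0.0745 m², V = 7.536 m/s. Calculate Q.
Formula: Q = A V
Q = 0.0745·7.536·1000 = 561.4 L/s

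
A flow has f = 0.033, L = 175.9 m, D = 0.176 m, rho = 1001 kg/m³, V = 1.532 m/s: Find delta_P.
Formula: \Delta P = f \frac{L}{D} \frac{\rho V^2}{2}
delta_P = 0.033·(175.9/0.176)·0.5·1001·1.532²/1000 = 38.74 kPa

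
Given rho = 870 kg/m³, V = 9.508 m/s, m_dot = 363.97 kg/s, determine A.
Formula: \dot{m} = \rho A V
Substituting knowns: 363.97 = 870·A·9.508
Solving for A: A = 363.97/(870·9.508) = 0.044 m²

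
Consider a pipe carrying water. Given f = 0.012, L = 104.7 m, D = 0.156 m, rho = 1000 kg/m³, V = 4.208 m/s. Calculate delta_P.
Formula: \Delta P = f \frac{L}{D} \frac{\rho V^2}{2}
delta_P = 0.012·(104.7/0.156)·0.5·1000·4.208²/1000 = 71.31 kPa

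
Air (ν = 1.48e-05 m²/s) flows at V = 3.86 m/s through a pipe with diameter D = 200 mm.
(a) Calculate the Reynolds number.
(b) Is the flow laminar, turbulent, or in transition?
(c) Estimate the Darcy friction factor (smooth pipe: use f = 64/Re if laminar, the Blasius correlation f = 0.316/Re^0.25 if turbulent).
(a) Re = V·D/ν = 3.86·0.2/1.48e-05 = 52162
(b) Flow regime: turbulent (Re > 4000)
(c) Friction factor: f = 0.316/Re^0.25 = 0.316/52162^0.25 = 0.02091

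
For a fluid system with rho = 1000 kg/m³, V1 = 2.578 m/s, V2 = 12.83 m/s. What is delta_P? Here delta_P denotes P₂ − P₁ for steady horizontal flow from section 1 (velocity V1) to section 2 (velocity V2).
Formula: \Delta P = \frac{1}{2} \rho (V_1^2 - V_2^2)
delta_P = 0.5·1000·(2.578² − 12.83²)/1000 = -78.98 kPa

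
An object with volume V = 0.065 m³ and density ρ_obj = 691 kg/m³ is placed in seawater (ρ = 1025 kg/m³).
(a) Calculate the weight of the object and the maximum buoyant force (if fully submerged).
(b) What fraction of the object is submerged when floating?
(a) W=rho_obj*g*V=691*9.81*0.065=440.6 N; F_B(max)=rho*g*V=1025*9.81*0.065=653.6 N
(b) Floating fraction=rho_obj/rho=691/1025=0.674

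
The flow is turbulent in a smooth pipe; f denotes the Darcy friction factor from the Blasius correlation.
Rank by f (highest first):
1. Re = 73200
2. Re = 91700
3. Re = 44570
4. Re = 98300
Case 1: f = 0.01921
Case 2: f = 0.01816
Case 3: f = 0.02175
Case 4: f = 0.01785
Ranking (highest first): 3, 1, 2, 4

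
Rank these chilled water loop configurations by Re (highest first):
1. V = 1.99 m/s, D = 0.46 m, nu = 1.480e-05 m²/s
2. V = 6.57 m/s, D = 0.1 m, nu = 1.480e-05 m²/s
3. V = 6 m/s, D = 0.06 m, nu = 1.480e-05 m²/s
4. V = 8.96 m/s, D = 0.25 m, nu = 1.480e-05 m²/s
Case 1: Re = 61851
Case 2: Re = 44392
Case 3: Re = 24324
Case 4: Re = 151351
Ranking (highest first): 4, 1, 2, 3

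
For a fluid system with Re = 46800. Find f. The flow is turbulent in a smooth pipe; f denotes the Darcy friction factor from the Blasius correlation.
Formula: f = \frac{0.316}{Re^{0.25}}
f = 0.316/46800^0.25 = 0.02148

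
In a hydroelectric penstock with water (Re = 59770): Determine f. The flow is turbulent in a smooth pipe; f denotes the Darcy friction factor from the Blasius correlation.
Formula: f = \frac{0.316}{Re^{0.25}}
f = 0.316/59770^0.25 = 0.02021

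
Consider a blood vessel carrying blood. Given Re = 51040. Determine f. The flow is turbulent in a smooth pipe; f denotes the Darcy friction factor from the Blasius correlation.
Formula: f = \frac{0.316}{Re^{0.25}}
f = 0.316/51040^0.25 = 0.02102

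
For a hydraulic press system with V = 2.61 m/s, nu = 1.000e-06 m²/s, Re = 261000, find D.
Formula: Re = \frac{V D}{\nu}
Substituting knowns: 261000 = 2.61·D/1.000e-06
Solving for D: D = 261000·1.000e-06/2.61 = 0.1 m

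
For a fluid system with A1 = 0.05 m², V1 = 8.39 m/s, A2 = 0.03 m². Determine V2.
Formula: V_2 = \frac{A_1 V_1}{A_2}
V2 = 0.05·8.39/0.03 = 13.98 m/s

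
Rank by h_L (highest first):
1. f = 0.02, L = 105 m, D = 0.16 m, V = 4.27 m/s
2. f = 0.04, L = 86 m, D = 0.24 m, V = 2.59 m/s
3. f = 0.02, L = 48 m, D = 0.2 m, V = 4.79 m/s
Case 1: h_L = 12.2 m
Case 2: h_L = 4.901 m
Case 3: h_L = 5.613 m
Ranking (highest first): 1, 3, 2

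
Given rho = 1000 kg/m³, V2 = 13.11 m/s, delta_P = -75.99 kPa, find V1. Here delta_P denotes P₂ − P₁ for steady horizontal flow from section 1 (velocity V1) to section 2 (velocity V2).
Formula: \Delta P = \frac{1}{2} \rho (V_1^2 - V_2^2)
Substituting knowns: -75.99 = 0.5·1000·(V1² − 13.11²)/1000
Solving for V1: V1 = √(13.11² + 2·(-75.99·1000)/1000) = 4.46 m/s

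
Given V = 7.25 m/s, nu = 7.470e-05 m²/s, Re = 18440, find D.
Formula: Re = \frac{V D}{\nu}
Substituting knowns: 18440 = 7.25·D/7.470e-05
Solving for D: D = 18440·7.470e-05/7.25 = 0.19 m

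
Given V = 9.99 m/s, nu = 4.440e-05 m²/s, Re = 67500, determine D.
Formula: Re = \frac{V D}{\nu}
Substituting knowns: 67500 = 9.99·D/4.440e-05
Solving for D: D = 67500·4.440e-05/9.99 = 0.3 m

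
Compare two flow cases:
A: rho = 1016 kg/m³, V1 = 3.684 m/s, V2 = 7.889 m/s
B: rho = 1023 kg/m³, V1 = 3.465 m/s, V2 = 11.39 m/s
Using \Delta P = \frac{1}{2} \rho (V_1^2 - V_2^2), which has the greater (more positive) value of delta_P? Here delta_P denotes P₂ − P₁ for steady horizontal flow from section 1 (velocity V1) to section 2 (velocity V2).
delta_P(A) = -24.72 kPa, delta_P(B) = -60.22 kPa. Answer: A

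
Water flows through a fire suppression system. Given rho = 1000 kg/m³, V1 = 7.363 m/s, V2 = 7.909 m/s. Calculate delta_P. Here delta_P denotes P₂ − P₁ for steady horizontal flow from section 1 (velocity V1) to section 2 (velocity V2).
Formula: \Delta P = \frac{1}{2} \rho (V_1^2 - V_2^2)
delta_P = 0.5·1000·(7.363² − 7.909²)/1000 = -4.169 kPa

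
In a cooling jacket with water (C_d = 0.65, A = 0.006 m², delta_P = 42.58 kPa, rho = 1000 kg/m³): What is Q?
Formula: Q = C_d A \sqrt{\frac{2 \Delta P}{\rho}}
Q = 0.65·0.006·√(2·(42.58·1000)/1000)·1000 = 35.99 L/s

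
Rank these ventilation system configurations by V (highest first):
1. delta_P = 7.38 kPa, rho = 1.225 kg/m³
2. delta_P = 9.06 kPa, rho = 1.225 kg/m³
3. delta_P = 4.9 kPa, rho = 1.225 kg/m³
Case 1: V = 109.8 m/s
Case 2: V = 121.6 m/s
Case 3: V = 89.44 m/s
Ranking (highest first): 2, 1, 3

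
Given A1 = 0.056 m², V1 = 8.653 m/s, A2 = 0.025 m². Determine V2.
Formula: V_2 = \frac{A_1 V_1}{A_2}
V2 = 0.056·8.653/0.025 = 19.38 m/s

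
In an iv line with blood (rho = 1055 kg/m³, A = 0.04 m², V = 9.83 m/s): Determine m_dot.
Formula: \dot{m} = \rho A V
m_dot = 1055·0.04·9.83 = 414.8 kg/s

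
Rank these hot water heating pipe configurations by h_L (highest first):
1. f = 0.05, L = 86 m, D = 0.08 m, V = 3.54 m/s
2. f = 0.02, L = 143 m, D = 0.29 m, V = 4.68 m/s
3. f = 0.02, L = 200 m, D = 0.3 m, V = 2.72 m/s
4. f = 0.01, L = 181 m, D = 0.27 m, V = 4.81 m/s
Case 1: h_L = 34.33 m
Case 2: h_L = 11.01 m
Case 3: h_L = 5.028 m
Case 4: h_L = 7.905 m
Ranking (highest first): 1, 2, 4, 3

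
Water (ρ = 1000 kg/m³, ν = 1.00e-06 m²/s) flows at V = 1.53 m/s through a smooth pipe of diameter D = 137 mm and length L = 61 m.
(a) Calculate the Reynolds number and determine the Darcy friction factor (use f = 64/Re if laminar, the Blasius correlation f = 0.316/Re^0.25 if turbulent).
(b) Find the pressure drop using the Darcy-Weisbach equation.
(a) Re = V·D/ν = 1.53·0.137/1.00e-06 = 209610 → turbulent (Re > 4000); f = 0.316/Re^0.25 = 0.316/209610^0.25 = 0.014768 (Blasius is strictly valid for Re ≲ 1e5; used here as the smooth-pipe estimate the problem specifies)
(b) Darcy-Weisbach: ΔP = f·(L/D)·½ρV²/1000 = 0.014768·(61/0.137)·½·1000·1.53²/1000 = 7.696 kPa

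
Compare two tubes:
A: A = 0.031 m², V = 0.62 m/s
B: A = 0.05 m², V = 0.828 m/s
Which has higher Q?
Q(A) = 19.22 L/s, Q(B) = 41.4 L/s. Answer: B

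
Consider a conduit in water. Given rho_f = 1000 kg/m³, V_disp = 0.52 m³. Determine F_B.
Formula: F_B = \rho_f g V_{disp}
F_B = 1000·9.81·0.52 = 5101 N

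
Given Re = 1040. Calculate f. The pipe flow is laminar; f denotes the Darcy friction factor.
Formula: f = \frac{64}{Re}
f = 64/1040 = 0.06154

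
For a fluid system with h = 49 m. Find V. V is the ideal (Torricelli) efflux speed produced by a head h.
Formula: V = \sqrt{2 g h}
V = √(2·9.81·49) = 31.01 m/s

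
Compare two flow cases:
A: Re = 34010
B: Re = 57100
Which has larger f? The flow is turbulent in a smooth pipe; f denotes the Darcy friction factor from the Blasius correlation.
f(A) = 0.02327, f(B) = 0.02044. Answer: A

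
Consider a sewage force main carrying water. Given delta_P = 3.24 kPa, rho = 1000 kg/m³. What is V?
Formula: V = \sqrt{\frac{2 \Delta P}{\rho}}
V = √(2·(3.24·1000)/1000) = 2.546 m/s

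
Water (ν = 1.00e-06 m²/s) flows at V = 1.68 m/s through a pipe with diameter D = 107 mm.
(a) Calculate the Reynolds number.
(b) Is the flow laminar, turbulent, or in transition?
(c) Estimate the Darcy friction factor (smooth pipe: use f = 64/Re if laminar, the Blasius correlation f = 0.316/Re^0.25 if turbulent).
(a) Re = V·D/ν = 1.68·0.107/1.00e-06 = 179760
(b) Flow regime: turbulent (Re > 4000)
(c) Friction factor: f = 0.316/Re^0.25 = 0.316/179760^0.25 = 0.01535 (Blasius is strictly valid for Re ≲ 1e5; used here as the smooth-pipe estimate the problem specifies)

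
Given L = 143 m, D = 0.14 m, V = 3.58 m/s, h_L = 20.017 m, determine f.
Formula: h_L = f \frac{L}{D} \frac{V^2}{2g}
Substituting knowns: 20.017 = f·(143/0.14)·3.58²/(2·9.81)
Solving for f: f = 20.017·2·9.81/((143/0.14)·3.58²) = 0.03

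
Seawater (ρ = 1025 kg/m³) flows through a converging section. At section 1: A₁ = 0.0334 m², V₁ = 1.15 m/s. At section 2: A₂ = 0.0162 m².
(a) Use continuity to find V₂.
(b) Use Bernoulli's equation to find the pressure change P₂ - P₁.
(a) Continuity: A₁V₁=A₂V₂ -> V₂=A₁V₁/A₂=0.0334*1.15/0.0162=2.37 m/s
(b) Bernoulli: P₂-P₁=0.5*rho*(V₁^2-V₂^2)/1000=0.5*1025*(1.15^2-2.37^2)/1000=-2.201 kPa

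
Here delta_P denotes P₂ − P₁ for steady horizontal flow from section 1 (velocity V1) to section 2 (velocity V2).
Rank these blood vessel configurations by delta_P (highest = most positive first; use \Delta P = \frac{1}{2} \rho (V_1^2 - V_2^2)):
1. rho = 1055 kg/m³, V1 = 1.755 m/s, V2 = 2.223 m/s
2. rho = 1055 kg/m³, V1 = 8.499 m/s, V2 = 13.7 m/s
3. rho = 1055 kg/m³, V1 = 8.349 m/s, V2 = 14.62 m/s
Case 1: delta_P = -0.982 kPa
Case 2: delta_P = -60.9 kPa
Case 3: delta_P = -75.98 kPa
Ranking (highest first): 1, 2, 3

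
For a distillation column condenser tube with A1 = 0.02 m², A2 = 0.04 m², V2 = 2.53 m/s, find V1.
Formula: V_2 = \frac{A_1 V_1}{A_2}
Substituting knowns: 2.53 = 0.02·V1/0.04
Solving for V1: V1 = 2.53·0.04/0.02 = 5.06 m/s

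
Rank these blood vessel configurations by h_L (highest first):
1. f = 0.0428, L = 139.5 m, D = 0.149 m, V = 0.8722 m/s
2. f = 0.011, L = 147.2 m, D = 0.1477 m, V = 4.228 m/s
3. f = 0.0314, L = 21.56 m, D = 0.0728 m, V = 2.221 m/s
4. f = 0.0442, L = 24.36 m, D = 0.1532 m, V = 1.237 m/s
Case 1: h_L = 1.554 m
Case 2: h_L = 9.988 m
Case 3: h_L = 2.338 m
Case 4: h_L = 0.5481 m
Ranking (highest first): 2, 3, 1, 4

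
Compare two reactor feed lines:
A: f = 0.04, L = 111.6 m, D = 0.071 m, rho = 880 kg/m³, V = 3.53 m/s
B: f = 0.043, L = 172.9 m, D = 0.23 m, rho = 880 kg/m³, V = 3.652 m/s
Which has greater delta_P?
delta_P(A) = 344.7 kPa, delta_P(B) = 189.7 kPa. Answer: A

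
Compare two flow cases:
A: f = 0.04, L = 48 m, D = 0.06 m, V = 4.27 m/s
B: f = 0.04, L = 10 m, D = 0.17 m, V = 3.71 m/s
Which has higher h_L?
h_L(A) = 29.74 m, h_L(B) = 1.651 m. Answer: A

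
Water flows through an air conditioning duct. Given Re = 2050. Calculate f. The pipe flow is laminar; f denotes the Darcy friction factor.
Formula: f = \frac{64}{Re}
f = 64/2050 = 0.03122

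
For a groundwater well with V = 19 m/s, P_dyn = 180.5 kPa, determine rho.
Formula: P_{dyn} = \frac{1}{2} \rho V^2
Substituting knowns: 180.5 = 0.5·rho·19²/1000
Solving for rho: rho = 2·(180.5·1000)/19² = 1000 kg/m³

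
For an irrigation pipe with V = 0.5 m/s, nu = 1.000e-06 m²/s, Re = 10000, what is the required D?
Formula: Re = \frac{V D}{\nu}
Substituting knowns: 10000 = 0.5·D/1.000e-06
Solving for D: D = 10000·1.000e-06/0.5 = 0.02 m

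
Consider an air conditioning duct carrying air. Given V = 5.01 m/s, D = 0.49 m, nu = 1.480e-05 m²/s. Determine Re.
Formula: Re = \frac{V D}{\nu}
Re = 5.01·0.49/1.480e-05 = 165872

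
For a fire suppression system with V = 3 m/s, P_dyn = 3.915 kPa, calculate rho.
Formula: P_{dyn} = \frac{1}{2} \rho V^2
Substituting knowns: 3.915 = 0.5·rho·3²/1000
Solving for rho: rho = 2·(3.915·1000)/3² = 870 kg/m³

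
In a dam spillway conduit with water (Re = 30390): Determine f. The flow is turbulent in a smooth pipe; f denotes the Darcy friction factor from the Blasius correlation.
Formula: f = \frac{0.316}{Re^{0.25}}
f = 0.316/30390^0.25 = 0.02393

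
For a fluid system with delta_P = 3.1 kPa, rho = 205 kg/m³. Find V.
Formula: V = \sqrt{\frac{2 \Delta P}{\rho}}
V = √(2·(3.1·1000)/205) = 5.499 m/s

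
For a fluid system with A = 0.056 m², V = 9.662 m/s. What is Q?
Formula: Q = A V
Q = 0.056·9.662·1000 = 541.1 L/s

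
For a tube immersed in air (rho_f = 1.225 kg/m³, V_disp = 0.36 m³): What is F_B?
Formula: F_B = \rho_f g V_{disp}
F_B = 1.225·9.81·0.36 = 4.326 N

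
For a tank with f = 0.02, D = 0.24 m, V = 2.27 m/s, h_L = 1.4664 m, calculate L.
Formula: h_L = f \frac{L}{D} \frac{V^2}{2g}
Substituting knowns: 1.4664 = 0.02·(L/0.24)·2.27²/(2·9.81)
Solving for L: L = 1.4664·2·9.81·0.24/(0.02·2.27²) = 67 m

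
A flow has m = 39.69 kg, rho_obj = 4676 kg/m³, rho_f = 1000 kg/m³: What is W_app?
Formula: W_{app} = mg\left(1 - \frac{\rho_f}{\rho_{obj}}\right)
W_app = 39.69·9.81·(1 − 1000/4676) = 306.1 N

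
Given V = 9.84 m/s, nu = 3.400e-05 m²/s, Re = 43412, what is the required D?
Formula: Re = \frac{V D}{\nu}
Substituting knowns: 43412 = 9.84·D/3.400e-05
Solving for D: D = 43412·3.400e-05/9.84 = 0.15 m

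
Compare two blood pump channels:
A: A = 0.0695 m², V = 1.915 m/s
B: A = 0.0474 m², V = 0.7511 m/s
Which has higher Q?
Q(A) = 133.1 L/s, Q(B) = 35.6 L/s. Answer: A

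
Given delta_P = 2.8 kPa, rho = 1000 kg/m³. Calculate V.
Formula: V = \sqrt{\frac{2 \Delta P}{\rho}}
V = √(2·(2.8·1000)/1000) = 2.366 m/s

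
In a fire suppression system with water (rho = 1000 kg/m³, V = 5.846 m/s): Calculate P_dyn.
Formula: P_{dyn} = \frac{1}{2} \rho V^2
P_dyn = 0.5·1000·5.846²/1000 = 17.09 kPa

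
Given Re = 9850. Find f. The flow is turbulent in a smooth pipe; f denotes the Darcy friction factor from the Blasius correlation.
Formula: f = \frac{0.316}{Re^{0.25}}
f = 0.316/9850^0.25 = 0.03172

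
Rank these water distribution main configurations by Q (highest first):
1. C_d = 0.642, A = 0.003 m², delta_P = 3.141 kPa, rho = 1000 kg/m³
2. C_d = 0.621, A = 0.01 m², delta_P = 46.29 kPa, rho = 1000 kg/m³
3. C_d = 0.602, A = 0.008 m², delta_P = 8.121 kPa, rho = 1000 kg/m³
Case 1: Q = 4.827 L/s
Case 2: Q = 59.75 L/s
Case 3: Q = 19.41 L/s
Ranking (highest first): 2, 3, 1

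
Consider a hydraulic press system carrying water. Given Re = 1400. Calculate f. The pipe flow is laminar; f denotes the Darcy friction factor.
Formula: f = \frac{64}{Re}
f = 64/1400 = 0.04571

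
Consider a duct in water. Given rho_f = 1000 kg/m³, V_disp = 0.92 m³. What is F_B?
Formula: F_B = \rho_f g V_{disp}
F_B = 1000·9.81·0.92 = 9025 N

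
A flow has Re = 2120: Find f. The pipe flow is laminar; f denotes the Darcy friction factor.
Formula: f = \frac{64}{Re}
f = 64/2120 = 0.03019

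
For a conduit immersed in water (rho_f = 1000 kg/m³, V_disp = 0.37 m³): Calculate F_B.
Formula: F_B = \rho_f g V_{disp}
F_B = 1000·9.81·0.37 = 3630 N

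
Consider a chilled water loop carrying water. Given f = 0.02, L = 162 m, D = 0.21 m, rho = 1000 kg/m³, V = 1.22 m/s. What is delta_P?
Formula: \Delta P = f \frac{L}{D} \frac{\rho V^2}{2}
delta_P = 0.02·(162/0.21)·0.5·1000·1.22²/1000 = 11.48 kPa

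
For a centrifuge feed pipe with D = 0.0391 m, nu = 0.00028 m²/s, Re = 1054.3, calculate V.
Formula: Re = \frac{V D}{\nu}
Substituting knowns: 1054.3 = V·0.0391/0.00028
Solving for V: V = 1054.3·0.00028/0.0391 = 7.55 m/s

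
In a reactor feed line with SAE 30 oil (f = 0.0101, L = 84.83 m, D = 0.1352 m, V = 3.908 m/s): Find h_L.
Formula: h_L = f \frac{L}{D} \frac{V^2}{2g}
h_L = 0.0101·(84.83/0.1352)·3.908²/(2·9.81) = 4.933 m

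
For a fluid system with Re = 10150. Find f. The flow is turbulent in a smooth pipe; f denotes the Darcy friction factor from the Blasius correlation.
Formula: f = \frac{0.316}{Re^{0.25}}
f = 0.316/10150^0.25 = 0.03148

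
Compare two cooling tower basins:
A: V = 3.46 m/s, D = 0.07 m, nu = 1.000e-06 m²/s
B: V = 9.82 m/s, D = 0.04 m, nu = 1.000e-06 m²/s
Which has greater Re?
Re(A) = 242200, Re(B) = 392800. Answer: B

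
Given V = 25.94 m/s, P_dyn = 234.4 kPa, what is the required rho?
Formula: P_{dyn} = \frac{1}{2} \rho V^2
Substituting knowns: 234.4 = 0.5·rho·25.94²/1000
Solving for rho: rho = 2·(234.4·1000)/25.94² = 696.7 kg/m³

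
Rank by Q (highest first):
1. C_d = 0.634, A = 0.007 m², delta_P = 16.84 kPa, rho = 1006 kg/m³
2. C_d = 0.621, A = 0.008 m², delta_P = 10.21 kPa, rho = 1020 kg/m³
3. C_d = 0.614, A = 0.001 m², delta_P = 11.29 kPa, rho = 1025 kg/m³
Case 1: Q = 25.68 L/s
Case 2: Q = 22.23 L/s
Case 3: Q = 2.882 L/s
Ranking (highest first): 1, 2, 3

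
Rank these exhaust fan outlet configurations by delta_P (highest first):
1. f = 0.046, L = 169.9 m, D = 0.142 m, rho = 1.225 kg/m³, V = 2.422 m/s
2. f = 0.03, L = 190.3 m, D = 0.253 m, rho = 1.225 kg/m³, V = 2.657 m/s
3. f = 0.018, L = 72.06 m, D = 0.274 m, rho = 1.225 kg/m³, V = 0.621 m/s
Case 1: delta_P = 0.1978 kPa
Case 2: delta_P = 0.09757 kPa
Case 3: delta_P = 0.001118 kPa
Ranking (highest first): 1, 2, 3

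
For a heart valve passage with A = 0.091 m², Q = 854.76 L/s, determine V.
Formula: Q = A V
Substituting knowns: 854.76 = 0.091·V·1000
Solving for V: V = (854.76/1000)/0.091 = 9.393 m/s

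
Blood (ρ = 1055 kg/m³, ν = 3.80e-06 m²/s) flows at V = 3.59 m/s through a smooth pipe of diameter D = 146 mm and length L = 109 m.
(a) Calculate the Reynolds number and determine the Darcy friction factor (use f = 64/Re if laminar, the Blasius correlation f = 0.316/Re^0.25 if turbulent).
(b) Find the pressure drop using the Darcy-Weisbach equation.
(a) Re = V·D/ν = 3.59·0.146/3.80e-06 = 137930 → turbulent (Re > 4000); f = 0.316/Re^0.25 = 0.316/137930^0.25 = 0.016397 (Blasius is strictly valid for Re ≲ 1e5; used here as the smooth-pipe estimate the problem specifies)
(b) Darcy-Weisbach: ΔP = f·(L/D)·½ρV²/1000 = 0.016397·(109/0.146)·½·1055·3.59²/1000 = 83.22 kPa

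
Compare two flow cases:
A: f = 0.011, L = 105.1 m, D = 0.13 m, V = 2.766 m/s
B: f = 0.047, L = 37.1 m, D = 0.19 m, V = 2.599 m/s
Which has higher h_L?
h_L(A) = 3.468 m, h_L(B) = 3.16 m. Answer: A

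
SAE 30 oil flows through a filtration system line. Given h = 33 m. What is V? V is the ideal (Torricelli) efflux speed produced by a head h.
Formula: V = \sqrt{2 g h}
V = √(2·9.81·33) = 25.45 m/s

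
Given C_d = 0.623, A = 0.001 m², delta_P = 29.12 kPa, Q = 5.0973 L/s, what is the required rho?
Formula: Q = C_d A \sqrt{\frac{2 \Delta P}{\rho}}
Substituting knowns: 5.0973 = 0.623·0.001·√(2·(29.12·1000)/rho)·1000
Solving for rho: rho = 2·(29.12·1000)/((5.0973/1000)/(0.623·0.001))² = 870 kg/m³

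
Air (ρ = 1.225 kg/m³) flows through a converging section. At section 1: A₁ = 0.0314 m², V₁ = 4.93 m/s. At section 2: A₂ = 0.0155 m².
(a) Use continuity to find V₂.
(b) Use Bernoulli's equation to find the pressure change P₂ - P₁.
(a) Continuity: A₁V₁=A₂V₂ -> V₂=A₁V₁/A₂=0.0314*4.93/0.0155=9.99 m/s
(b) Bernoulli: P₂-P₁=0.5*rho*(V₁^2-V₂^2)/1000=0.5*1.225*(4.93^2-9.99^2)/1000=-0.04624 kPa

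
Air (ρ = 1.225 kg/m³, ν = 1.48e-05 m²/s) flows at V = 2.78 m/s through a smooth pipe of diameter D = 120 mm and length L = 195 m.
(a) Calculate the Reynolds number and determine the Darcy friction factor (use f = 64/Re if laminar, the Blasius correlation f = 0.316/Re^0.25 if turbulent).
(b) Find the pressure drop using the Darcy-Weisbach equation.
(a) Re = V·D/ν = 2.78·0.12/1.48e-05 = 22541 → turbulent (Re > 4000); f = 0.316/Re^0.25 = 0.316/22541^0.25 = 0.02579
(b) Darcy-Weisbach: ΔP = f·(L/D)·½ρV²/1000 = 0.02579·(195/0.120)·½·1.225·2.78²/1000 = 0.1984 kPa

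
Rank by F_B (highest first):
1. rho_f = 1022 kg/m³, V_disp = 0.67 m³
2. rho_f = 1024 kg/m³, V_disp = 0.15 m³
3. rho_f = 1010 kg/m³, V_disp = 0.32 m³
Case 1: F_B = 6717 N
Case 2: F_B = 1507 N
Case 3: F_B = 3171 N
Ranking (highest first): 1, 3, 2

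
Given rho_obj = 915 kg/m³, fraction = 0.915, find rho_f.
Formula: f_{sub} = \frac{\rho_{obj}}{\rho_f}
Substituting knowns: 0.915 = 915/rho_f
Solving for rho_f: rho_f = 915/0.915 = 1000 kg/m³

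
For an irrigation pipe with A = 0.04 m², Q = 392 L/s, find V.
Formula: Q = A V
Substituting knowns: 392 = 0.04·V·1000
Solving for V: V = (392/1000)/0.04 = 9.8 m/s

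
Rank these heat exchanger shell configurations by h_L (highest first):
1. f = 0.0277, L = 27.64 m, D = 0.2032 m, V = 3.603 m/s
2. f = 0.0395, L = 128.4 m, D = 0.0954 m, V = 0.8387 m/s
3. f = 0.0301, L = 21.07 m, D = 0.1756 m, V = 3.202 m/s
Case 1: h_L = 2.493 m
Case 2: h_L = 1.906 m
Case 3: h_L = 1.887 m
Ranking (highest first): 1, 2, 3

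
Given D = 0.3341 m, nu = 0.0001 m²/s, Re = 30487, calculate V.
Formula: Re = \frac{V D}{\nu}
Substituting knowns: 30487 = V·0.3341/0.0001
Solving for V: V = 30487·0.0001/0.3341 = 9.125 m/s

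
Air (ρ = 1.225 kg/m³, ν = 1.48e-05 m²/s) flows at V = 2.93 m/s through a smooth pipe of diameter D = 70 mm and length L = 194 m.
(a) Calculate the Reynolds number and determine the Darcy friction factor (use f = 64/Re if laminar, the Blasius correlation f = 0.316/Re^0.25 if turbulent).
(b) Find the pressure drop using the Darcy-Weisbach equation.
(a) Re = V·D/ν = 2.93·0.07/1.48e-05 = 13858 → turbulent (Re > 4000); f = 0.316/Re^0.25 = 0.316/13858^0.25 = 0.029125
(b) Darcy-Weisbach: ΔP = f·(L/D)·½ρV²/1000 = 0.029125·(194/0.070)·½·1.225·2.93²/1000 = 0.4244 kPa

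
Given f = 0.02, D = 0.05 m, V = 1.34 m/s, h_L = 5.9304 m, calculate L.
Formula: h_L = f \frac{L}{D} \frac{V^2}{2g}
Substituting knowns: 5.9304 = 0.02·(L/0.05)·1.34²/(2·9.81)
Solving for L: L = 5.9304·2·9.81·0.05/(0.02·1.34²) = 162 m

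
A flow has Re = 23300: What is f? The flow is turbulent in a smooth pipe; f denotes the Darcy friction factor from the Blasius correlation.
Formula: f = \frac{0.316}{Re^{0.25}}
f = 0.316/23300^0.25 = 0.02558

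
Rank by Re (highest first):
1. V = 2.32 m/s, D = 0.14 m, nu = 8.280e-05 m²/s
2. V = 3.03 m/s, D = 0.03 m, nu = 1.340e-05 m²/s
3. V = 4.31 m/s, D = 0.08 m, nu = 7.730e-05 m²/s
Case 1: Re = 3923
Case 2: Re = 6784
Case 3: Re = 4461
Ranking (highest first): 2, 3, 1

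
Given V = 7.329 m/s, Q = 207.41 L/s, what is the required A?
Formula: Q = A V
Substituting knowns: 207.41 = A·7.329·1000
Solving for A: A = (207.41/1000)/7.329 = 0.0283 m²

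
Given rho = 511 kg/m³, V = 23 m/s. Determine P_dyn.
Formula: P_{dyn} = \frac{1}{2} \rho V^2
P_dyn = 0.5·511·23²/1000 = 135.2 kPa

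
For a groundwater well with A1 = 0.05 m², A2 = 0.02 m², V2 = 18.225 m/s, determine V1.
Formula: V_2 = \frac{A_1 V_1}{A_2}
Substituting knowns: 18.225 = 0.05·V1/0.02
Solving for V1: V1 = 18.225·0.02/0.05 = 7.29 m/s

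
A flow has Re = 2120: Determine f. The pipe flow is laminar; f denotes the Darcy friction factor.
Formula: f = \frac{64}{Re}
f = 64/2120 = 0.03019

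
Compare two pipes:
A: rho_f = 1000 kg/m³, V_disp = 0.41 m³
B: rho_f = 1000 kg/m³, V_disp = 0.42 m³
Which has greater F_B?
F_B(A) = 4022 N, F_B(B) = 4120 N. Answer: B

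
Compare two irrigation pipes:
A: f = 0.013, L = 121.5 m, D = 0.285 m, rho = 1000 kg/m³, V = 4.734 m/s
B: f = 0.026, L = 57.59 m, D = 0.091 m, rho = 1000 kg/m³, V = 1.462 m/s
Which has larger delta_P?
delta_P(A) = 62.1 kPa, delta_P(B) = 17.59 kPa. Answer: A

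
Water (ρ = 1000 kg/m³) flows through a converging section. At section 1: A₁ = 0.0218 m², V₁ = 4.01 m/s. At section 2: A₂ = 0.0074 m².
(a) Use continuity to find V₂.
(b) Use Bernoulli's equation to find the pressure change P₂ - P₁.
(a) Continuity: A₁V₁=A₂V₂ -> V₂=A₁V₁/A₂=0.0218*4.01/0.0074=11.81 m/s
(b) Bernoulli: P₂-P₁=0.5*rho*(V₁^2-V₂^2)/1000=0.5*1000*(4.01^2-11.81^2)/1000=-61.7 kPa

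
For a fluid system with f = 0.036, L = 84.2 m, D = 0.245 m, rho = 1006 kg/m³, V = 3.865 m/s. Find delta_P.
Formula: \Delta P = f \frac{L}{D} \frac{\rho V^2}{2}
delta_P = 0.036·(84.2/0.245)·0.5·1006·3.865²/1000 = 92.96 kPa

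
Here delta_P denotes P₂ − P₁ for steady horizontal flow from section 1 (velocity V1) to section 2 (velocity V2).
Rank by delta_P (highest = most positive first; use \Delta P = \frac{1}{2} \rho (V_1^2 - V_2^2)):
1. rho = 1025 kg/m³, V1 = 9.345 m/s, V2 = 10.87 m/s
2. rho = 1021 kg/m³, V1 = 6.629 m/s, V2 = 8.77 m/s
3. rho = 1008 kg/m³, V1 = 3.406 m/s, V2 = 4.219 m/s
Case 1: delta_P = -15.8 kPa
Case 2: delta_P = -16.83 kPa
Case 3: delta_P = -3.124 kPa
Ranking (highest first): 3, 1, 2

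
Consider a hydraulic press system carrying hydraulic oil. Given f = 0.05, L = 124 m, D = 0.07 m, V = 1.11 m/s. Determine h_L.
Formula: h_L = f \frac{L}{D} \frac{V^2}{2g}
h_L = 0.05·(124/0.07)·1.11²/(2·9.81) = 5.562 m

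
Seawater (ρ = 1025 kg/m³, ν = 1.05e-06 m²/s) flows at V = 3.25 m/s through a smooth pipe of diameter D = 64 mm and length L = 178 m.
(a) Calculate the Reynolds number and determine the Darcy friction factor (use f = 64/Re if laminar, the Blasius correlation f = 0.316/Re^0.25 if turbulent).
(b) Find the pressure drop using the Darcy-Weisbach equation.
(a) Re = V·D/ν = 3.25·0.064/1.05e-06 = 198100 → turbulent (Re > 4000); f = 0.316/Re^0.25 = 0.316/198100^0.25 = 0.014978 (Blasius is strictly valid for Re ≲ 1e5; used here as the smooth-pipe estimate the problem specifies)
(b) Darcy-Weisbach: ΔP = f·(L/D)·½ρV²/1000 = 0.014978·(178/0.064)·½·1025·3.25²/1000 = 225.5 kPa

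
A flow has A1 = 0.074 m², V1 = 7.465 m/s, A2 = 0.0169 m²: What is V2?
Formula: V_2 = \frac{A_1 V_1}{A_2}
V2 = 0.074·7.465/0.0169 = 32.69 m/s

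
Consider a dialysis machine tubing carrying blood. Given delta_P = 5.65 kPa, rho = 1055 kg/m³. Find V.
Formula: V = \sqrt{\frac{2 \Delta P}{\rho}}
V = √(2·(5.65·1000)/1055) = 3.273 m/s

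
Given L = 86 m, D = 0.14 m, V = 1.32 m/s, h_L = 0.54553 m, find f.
Formula: h_L = f \frac{L}{D} \frac{V^2}{2g}
Substituting knowns: 0.54553 = f·(86/0.14)·1.32²/(2·9.81)
Solving for f: f = 0.54553·2·9.81/((86/0.14)·1.32²) = 0.01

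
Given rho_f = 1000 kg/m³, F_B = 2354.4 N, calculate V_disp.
Formula: F_B = \rho_f g V_{disp}
Substituting knowns: 2354.4 = 1000·9.81·V_disp
Solving for V_disp: V_disp = 2354.4/(1000·9.81) = 0.24 m³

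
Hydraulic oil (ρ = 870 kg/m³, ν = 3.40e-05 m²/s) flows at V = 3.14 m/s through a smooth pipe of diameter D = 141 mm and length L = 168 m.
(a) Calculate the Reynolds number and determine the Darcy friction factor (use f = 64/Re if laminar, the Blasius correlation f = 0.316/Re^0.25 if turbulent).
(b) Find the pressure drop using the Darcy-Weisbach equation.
(a) Re = V·D/ν = 3.14·0.141/3.40e-05 = 13022 → turbulent (Re > 4000); f = 0.316/Re^0.25 = 0.316/13022^0.25 = 0.029581
(b) Darcy-Weisbach: ΔP = f·(L/D)·½ρV²/1000 = 0.029581·(168/0.141)·½·870·3.14²/1000 = 151.2 kPa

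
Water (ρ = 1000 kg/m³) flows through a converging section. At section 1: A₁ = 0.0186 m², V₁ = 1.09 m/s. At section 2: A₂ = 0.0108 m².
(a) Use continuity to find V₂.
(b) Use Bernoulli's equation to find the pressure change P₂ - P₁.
(a) Continuity: A₁V₁=A₂V₂ -> V₂=A₁V₁/A₂=0.0186*1.09/0.0108=1.88 m/s
(b) Bernoulli: P₂-P₁=0.5*rho*(V₁^2-V₂^2)/1000=0.5*1000*(1.09^2-1.88^2)/1000=-1.173 kPa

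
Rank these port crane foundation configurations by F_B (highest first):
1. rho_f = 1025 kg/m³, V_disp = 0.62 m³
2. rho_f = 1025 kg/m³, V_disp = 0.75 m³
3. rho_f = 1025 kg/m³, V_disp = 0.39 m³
Case 1: F_B = 6234 N
Case 2: F_B = 7541 N
Case 3: F_B = 3922 N
Ranking (highest first): 2, 1, 3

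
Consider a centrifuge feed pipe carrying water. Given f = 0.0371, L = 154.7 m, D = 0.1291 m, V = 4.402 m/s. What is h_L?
Formula: h_L = f \frac{L}{D} \frac{V^2}{2g}
h_L = 0.0371·(154.7/0.1291)·4.402²/(2·9.81) = 43.91 m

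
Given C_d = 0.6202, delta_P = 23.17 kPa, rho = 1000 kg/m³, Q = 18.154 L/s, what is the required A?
Formula: Q = C_d A \sqrt{\frac{2 \Delta P}{\rho}}
Substituting knowns: 18.154 = 0.6202·A·√(2·(23.17·1000)/1000)·1000
Solving for A: A = (18.154/1000)/(0.6202·√(2·(23.17·1000)/1000)) = 0.0043 m²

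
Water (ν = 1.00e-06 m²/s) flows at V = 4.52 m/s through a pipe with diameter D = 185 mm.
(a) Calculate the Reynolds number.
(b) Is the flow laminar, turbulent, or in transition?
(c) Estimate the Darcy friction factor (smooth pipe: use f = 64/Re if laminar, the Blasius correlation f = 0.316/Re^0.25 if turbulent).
(a) Re = V·D/ν = 4.52·0.185/1.00e-06 = 836200
(b) Flow regime: turbulent (Re > 4000)
(c) Friction factor: f = 0.316/Re^0.25 = 0.316/836200^0.25 = 0.01045 (Blasius is strictly valid for Re ≲ 1e5; used here as the smooth-pipe estimate the problem specifies)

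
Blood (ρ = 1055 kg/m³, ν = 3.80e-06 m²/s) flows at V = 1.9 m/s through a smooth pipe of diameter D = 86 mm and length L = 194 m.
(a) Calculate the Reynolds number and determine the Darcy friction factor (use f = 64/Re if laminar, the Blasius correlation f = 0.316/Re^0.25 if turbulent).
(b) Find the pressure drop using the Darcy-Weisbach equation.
(a) Re = V·D/ν = 1.9·0.086/3.80e-06 = 43000 → turbulent (Re > 4000); f = 0.316/Re^0.25 = 0.316/43000^0.25 = 0.021944
(b) Darcy-Weisbach: ΔP = f·(L/D)·½ρV²/1000 = 0.021944·(194/0.086)·½·1055·1.9²/1000 = 94.26 kPa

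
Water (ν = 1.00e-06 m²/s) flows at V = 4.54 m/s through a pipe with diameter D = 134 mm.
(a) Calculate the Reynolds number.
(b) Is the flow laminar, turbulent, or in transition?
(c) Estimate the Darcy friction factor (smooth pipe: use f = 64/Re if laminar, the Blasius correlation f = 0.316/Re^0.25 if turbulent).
(a) Re = V·D/ν = 4.54·0.134/1.00e-06 = 608360
(b) Flow regime: turbulent (Re > 4000)
(c) Friction factor: f = 0.316/Re^0.25 = 0.316/608360^0.25 = 0.01131 (Blasius is strictly valid for Re ≲ 1e5; used here as the smooth-pipe estimate the problem specifies)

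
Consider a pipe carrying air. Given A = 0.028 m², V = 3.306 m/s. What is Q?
Formula: Q = A V
Q = 0.028·3.306·1000 = 92.57 L/s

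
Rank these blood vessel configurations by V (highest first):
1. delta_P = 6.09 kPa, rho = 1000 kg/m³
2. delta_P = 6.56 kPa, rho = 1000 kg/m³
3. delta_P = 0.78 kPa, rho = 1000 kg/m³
Case 1: V = 3.49 m/s
Case 2: V = 3.622 m/s
Case 3: V = 1.249 m/s
Ranking (highest first): 2, 1, 3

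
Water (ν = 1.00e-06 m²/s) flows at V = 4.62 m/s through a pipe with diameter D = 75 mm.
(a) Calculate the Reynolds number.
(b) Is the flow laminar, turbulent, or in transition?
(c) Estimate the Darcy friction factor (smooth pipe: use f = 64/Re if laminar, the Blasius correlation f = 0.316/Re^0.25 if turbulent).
(a) Re = V·D/ν = 4.62·0.075/1.00e-06 = 346500
(b) Flow regime: turbulent (Re > 4000)
(c) Friction factor: f = 0.316/Re^0.25 = 0.316/346500^0.25 = 0.01302 (Blasius is strictly valid for Re ≲ 1e5; used here as the smooth-pipe estimate the problem specifies)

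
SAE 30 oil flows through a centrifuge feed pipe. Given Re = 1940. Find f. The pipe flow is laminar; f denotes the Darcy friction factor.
Formula: f = \frac{64}{Re}
f = 64/1940 = 0.03299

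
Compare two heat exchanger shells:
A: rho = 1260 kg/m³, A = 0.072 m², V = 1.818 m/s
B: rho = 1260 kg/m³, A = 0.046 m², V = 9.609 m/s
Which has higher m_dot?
m_dot(A) = 164.9 kg/s, m_dot(B) = 556.9 kg/s. Answer: B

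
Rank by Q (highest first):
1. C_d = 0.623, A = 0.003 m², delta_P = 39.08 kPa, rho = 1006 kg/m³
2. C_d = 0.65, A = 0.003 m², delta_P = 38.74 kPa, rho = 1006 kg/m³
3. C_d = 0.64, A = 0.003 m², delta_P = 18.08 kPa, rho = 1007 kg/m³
Case 1: Q = 16.47 L/s
Case 2: Q = 17.11 L/s
Case 3: Q = 11.51 L/s
Ranking (highest first): 2, 1, 3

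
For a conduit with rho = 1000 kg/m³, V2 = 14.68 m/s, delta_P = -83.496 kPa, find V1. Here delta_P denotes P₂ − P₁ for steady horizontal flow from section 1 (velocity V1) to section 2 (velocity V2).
Formula: \Delta P = \frac{1}{2} \rho (V_1^2 - V_2^2)
Substituting knowns: -83.496 = 0.5·1000·(V1² − 14.68²)/1000
Solving for V1: V1 = √(14.68² + 2·(-83.496·1000)/1000) = 6.965 m/s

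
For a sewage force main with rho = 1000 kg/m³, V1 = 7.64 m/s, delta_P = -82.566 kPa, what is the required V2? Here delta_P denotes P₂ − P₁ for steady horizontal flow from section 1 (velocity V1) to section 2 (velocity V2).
Formula: \Delta P = \frac{1}{2} \rho (V_1^2 - V_2^2)
Substituting knowns: -82.566 = 0.5·1000·(7.64² − V2²)/1000
Solving for V2: V2 = √(7.64² − 2·(-82.566·1000)/1000) = 14.95 m/s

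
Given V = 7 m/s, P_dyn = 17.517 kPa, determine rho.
Formula: P_{dyn} = \frac{1}{2} \rho V^2
Substituting knowns: 17.517 = 0.5·rho·7²/1000
Solving for rho: rho = 2·(17.517·1000)/7² = 715 kg/m³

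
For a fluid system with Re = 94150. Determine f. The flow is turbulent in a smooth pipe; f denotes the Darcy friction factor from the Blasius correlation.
Formula: f = \frac{0.316}{Re^{0.25}}
f = 0.316/94150^0.25 = 0.01804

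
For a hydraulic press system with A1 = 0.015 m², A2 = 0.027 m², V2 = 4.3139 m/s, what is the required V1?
Formula: V_2 = \frac{A_1 V_1}{A_2}
Substituting knowns: 4.3139 = 0.015·V1/0.027
Solving for V1: V1 = 4.3139·0.027/0.015 = 7.765 m/s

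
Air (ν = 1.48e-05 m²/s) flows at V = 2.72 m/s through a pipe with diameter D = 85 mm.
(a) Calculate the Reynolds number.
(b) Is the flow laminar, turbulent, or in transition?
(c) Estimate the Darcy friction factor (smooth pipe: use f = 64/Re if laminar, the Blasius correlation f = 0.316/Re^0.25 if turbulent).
(a) Re = V·D/ν = 2.72·0.085/1.48e-05 = 15622
(b) Flow regime: turbulent (Re > 4000)
(c) Friction factor: f = 0.316/Re^0.25 = 0.316/15622^0.25 = 0.02827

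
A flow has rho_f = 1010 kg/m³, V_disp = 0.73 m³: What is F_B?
Formula: F_B = \rho_f g V_{disp}
F_B = 1010·9.81·0.73 = 7233 N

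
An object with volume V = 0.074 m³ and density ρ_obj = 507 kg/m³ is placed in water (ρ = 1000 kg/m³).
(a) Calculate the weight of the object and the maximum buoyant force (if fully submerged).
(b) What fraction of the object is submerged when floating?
(a) W=rho_obj*g*V=507*9.81*0.074=368.1 N; F_B(max)=rho*g*V=1000*9.81*0.074=725.9 N
(b) Floating fraction=rho_obj/rho=507/1000=0.507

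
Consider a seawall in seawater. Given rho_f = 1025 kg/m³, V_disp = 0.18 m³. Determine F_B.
Formula: F_B = \rho_f g V_{disp}
F_B = 1025·9.81·0.18 = 1810 N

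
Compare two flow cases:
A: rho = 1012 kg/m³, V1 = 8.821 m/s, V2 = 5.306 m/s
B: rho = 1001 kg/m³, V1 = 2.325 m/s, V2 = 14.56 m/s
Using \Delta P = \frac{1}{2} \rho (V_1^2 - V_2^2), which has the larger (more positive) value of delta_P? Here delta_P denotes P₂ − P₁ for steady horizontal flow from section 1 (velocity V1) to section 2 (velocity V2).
delta_P(A) = 25.13 kPa, delta_P(B) = -103.4 kPa. Answer: A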